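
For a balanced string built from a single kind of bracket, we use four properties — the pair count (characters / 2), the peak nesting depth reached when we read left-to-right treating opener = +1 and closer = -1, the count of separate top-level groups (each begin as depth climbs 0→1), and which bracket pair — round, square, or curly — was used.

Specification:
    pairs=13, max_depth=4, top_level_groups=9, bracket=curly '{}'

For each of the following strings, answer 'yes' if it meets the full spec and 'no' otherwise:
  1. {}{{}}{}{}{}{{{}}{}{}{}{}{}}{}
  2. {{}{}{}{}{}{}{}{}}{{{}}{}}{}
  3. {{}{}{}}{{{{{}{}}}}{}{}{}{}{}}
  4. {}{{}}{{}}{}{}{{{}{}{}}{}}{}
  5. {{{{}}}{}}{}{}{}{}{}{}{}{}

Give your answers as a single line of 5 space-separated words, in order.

String 1 '{}{{}}{}{}{}{{{}}{}{}{}{}{}}{}': depth seq [1 0 1 2 1 0 1 0 1 0 1 0 1 2 3 2 1 2 1 2 1 2 1 2 1 2 1 0 1 0]
  -> pairs=15 depth=3 groups=7 -> no
String 2 '{{}{}{}{}{}{}{}{}}{{{}}{}}{}': depth seq [1 2 1 2 1 2 1 2 1 2 1 2 1 2 1 2 1 0 1 2 3 2 1 2 1 0 1 0]
  -> pairs=14 depth=3 groups=3 -> no
String 3 '{{}{}{}}{{{{{}{}}}}{}{}{}{}{}}': depth seq [1 2 1 2 1 2 1 0 1 2 3 4 5 4 5 4 3 2 1 2 1 2 1 2 1 2 1 2 1 0]
  -> pairs=15 depth=5 groups=2 -> no
String 4 '{}{{}}{{}}{}{}{{{}{}{}}{}}{}': depth seq [1 0 1 2 1 0 1 2 1 0 1 0 1 0 1 2 3 2 3 2 3 2 1 2 1 0 1 0]
  -> pairs=14 depth=3 groups=7 -> no
String 5 '{{{{}}}{}}{}{}{}{}{}{}{}{}': depth seq [1 2 3 4 3 2 1 2 1 0 1 0 1 0 1 0 1 0 1 0 1 0 1 0 1 0]
  -> pairs=13 depth=4 groups=9 -> yes

Answer: no no no no yes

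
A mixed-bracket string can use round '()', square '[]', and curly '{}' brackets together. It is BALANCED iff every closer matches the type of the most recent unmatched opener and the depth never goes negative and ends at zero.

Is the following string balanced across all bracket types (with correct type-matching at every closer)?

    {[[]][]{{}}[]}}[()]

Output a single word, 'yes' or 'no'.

pos 0: push '{'; stack = {
pos 1: push '['; stack = {[
pos 2: push '['; stack = {[[
pos 3: ']' matches '['; pop; stack = {[
pos 4: ']' matches '['; pop; stack = {
pos 5: push '['; stack = {[
pos 6: ']' matches '['; pop; stack = {
pos 7: push '{'; stack = {{
pos 8: push '{'; stack = {{{
pos 9: '}' matches '{'; pop; stack = {{
pos 10: '}' matches '{'; pop; stack = {
pos 11: push '['; stack = {[
pos 12: ']' matches '['; pop; stack = {
pos 13: '}' matches '{'; pop; stack = (empty)
pos 14: saw closer '}' but stack is empty → INVALID
Verdict: unmatched closer '}' at position 14 → no

Answer: no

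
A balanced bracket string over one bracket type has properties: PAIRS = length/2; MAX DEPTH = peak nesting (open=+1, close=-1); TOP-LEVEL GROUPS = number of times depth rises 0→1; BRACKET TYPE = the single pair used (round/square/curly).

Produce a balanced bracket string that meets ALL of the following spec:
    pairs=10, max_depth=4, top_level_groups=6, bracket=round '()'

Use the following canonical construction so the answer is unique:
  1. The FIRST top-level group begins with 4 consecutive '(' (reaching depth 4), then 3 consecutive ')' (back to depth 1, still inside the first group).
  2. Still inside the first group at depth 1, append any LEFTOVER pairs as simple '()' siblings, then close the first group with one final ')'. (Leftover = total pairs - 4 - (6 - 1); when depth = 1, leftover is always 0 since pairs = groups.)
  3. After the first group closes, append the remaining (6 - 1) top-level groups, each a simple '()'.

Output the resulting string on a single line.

Answer: (((()))())()()()()()

Derivation:
Spec: pairs=10 depth=4 groups=6
Leftover pairs = 10 - 4 - (6-1) = 1
First group: deep chain of depth 4 + 1 sibling pairs
Remaining 5 groups: simple '()' each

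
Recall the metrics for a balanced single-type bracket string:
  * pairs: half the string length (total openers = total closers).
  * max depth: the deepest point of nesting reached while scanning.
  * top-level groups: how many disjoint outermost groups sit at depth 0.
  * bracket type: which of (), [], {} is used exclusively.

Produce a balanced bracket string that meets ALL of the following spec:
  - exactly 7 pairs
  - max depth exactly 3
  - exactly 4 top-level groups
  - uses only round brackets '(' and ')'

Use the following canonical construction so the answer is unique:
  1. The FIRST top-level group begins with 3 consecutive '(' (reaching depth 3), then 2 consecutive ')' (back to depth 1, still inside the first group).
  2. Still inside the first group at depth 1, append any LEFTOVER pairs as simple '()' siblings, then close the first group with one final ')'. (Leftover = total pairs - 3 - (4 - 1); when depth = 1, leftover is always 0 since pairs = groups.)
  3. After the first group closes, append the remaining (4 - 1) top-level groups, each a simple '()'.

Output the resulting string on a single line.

Spec: pairs=7 depth=3 groups=4
Leftover pairs = 7 - 3 - (4-1) = 1
First group: deep chain of depth 3 + 1 sibling pairs
Remaining 3 groups: simple '()' each

Answer: ((())())()()()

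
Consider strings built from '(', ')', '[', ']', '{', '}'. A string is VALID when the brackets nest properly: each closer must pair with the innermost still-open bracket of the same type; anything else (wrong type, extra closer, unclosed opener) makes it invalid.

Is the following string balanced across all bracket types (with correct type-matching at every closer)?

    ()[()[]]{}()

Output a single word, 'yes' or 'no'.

pos 0: push '('; stack = (
pos 1: ')' matches '('; pop; stack = (empty)
pos 2: push '['; stack = [
pos 3: push '('; stack = [(
pos 4: ')' matches '('; pop; stack = [
pos 5: push '['; stack = [[
pos 6: ']' matches '['; pop; stack = [
pos 7: ']' matches '['; pop; stack = (empty)
pos 8: push '{'; stack = {
pos 9: '}' matches '{'; pop; stack = (empty)
pos 10: push '('; stack = (
pos 11: ')' matches '('; pop; stack = (empty)
end: stack empty → VALID
Verdict: properly nested → yes

Answer: yes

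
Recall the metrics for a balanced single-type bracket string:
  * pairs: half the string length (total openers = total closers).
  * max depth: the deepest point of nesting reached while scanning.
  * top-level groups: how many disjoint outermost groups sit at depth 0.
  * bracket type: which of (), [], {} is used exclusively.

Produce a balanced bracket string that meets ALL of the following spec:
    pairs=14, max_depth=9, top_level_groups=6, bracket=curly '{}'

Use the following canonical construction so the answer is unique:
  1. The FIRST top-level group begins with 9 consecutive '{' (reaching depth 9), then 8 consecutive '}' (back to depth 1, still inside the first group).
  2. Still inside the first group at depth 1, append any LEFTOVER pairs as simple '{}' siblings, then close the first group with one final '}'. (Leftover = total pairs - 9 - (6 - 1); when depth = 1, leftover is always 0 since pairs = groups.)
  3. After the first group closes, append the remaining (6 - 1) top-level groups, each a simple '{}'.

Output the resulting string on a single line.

Spec: pairs=14 depth=9 groups=6
Leftover pairs = 14 - 9 - (6-1) = 0
First group: deep chain of depth 9 + 0 sibling pairs
Remaining 5 groups: simple '{}' each

Answer: {{{{{{{{{}}}}}}}}}{}{}{}{}{}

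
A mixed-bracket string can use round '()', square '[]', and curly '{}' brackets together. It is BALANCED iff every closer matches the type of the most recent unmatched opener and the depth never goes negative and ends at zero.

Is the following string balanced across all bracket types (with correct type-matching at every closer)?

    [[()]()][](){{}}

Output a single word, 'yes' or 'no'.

Answer: yes

Derivation:
pos 0: push '['; stack = [
pos 1: push '['; stack = [[
pos 2: push '('; stack = [[(
pos 3: ')' matches '('; pop; stack = [[
pos 4: ']' matches '['; pop; stack = [
pos 5: push '('; stack = [(
pos 6: ')' matches '('; pop; stack = [
pos 7: ']' matches '['; pop; stack = (empty)
pos 8: push '['; stack = [
pos 9: ']' matches '['; pop; stack = (empty)
pos 10: push '('; stack = (
pos 11: ')' matches '('; pop; stack = (empty)
pos 12: push '{'; stack = {
pos 13: push '{'; stack = {{
pos 14: '}' matches '{'; pop; stack = {
pos 15: '}' matches '{'; pop; stack = (empty)
end: stack empty → VALID
Verdict: properly nested → yes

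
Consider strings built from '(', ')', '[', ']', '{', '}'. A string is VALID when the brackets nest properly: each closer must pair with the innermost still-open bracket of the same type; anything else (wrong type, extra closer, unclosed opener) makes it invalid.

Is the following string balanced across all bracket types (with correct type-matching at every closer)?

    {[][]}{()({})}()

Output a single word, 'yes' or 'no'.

pos 0: push '{'; stack = {
pos 1: push '['; stack = {[
pos 2: ']' matches '['; pop; stack = {
pos 3: push '['; stack = {[
pos 4: ']' matches '['; pop; stack = {
pos 5: '}' matches '{'; pop; stack = (empty)
pos 6: push '{'; stack = {
pos 7: push '('; stack = {(
pos 8: ')' matches '('; pop; stack = {
pos 9: push '('; stack = {(
pos 10: push '{'; stack = {({
pos 11: '}' matches '{'; pop; stack = {(
pos 12: ')' matches '('; pop; stack = {
pos 13: '}' matches '{'; pop; stack = (empty)
pos 14: push '('; stack = (
pos 15: ')' matches '('; pop; stack = (empty)
end: stack empty → VALID
Verdict: properly nested → yes

Answer: yes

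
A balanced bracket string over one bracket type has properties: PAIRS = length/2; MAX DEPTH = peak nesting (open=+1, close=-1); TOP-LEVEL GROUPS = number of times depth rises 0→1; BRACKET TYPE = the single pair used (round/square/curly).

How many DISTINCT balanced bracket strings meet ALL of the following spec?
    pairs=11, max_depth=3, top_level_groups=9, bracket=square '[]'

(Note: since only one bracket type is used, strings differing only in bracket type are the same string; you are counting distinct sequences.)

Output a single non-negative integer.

Spec: pairs=11 depth=3 groups=9
Count(depth <= 3) = 54
Count(depth <= 2) = 45
Count(depth == 3) = 54 - 45 = 9

Answer: 9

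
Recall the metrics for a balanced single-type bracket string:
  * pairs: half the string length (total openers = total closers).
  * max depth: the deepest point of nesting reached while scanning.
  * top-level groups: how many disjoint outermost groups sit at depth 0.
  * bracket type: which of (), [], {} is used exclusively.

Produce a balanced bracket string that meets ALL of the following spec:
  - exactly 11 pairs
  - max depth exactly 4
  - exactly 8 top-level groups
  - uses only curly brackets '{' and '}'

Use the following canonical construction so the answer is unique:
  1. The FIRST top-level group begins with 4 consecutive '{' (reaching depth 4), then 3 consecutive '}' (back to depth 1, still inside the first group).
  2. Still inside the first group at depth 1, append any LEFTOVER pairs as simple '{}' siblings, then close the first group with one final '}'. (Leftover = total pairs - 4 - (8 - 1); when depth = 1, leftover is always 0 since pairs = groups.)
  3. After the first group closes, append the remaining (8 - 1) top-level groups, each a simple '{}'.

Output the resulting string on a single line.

Answer: {{{{}}}}{}{}{}{}{}{}{}

Derivation:
Spec: pairs=11 depth=4 groups=8
Leftover pairs = 11 - 4 - (8-1) = 0
First group: deep chain of depth 4 + 0 sibling pairs
Remaining 7 groups: simple '{}' each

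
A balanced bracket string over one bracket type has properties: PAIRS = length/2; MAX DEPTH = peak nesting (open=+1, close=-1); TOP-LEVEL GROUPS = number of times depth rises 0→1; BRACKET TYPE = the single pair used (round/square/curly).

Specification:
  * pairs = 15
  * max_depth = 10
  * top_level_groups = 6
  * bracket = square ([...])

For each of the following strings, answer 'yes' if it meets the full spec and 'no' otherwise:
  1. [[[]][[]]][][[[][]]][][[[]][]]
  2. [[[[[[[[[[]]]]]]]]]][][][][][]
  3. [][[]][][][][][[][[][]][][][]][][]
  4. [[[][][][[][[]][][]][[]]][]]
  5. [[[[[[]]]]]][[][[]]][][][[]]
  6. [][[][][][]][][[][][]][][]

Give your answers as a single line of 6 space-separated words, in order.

Answer: no yes no no no no

Derivation:
String 1 '[[[]][[]]][][[[][]]][][[[]][]]': depth seq [1 2 3 2 1 2 3 2 1 0 1 0 1 2 3 2 3 2 1 0 1 0 1 2 3 2 1 2 1 0]
  -> pairs=15 depth=3 groups=5 -> no
String 2 '[[[[[[[[[[]]]]]]]]]][][][][][]': depth seq [1 2 3 4 5 6 7 8 9 10 9 8 7 6 5 4 3 2 1 0 1 0 1 0 1 0 1 0 1 0]
  -> pairs=15 depth=10 groups=6 -> yes
String 3 '[][[]][][][][][[][[][]][][][]][][]': depth seq [1 0 1 2 1 0 1 0 1 0 1 0 1 0 1 2 1 2 3 2 3 2 1 2 1 2 1 2 1 0 1 0 1 0]
  -> pairs=17 depth=3 groups=9 -> no
String 4 '[[[][][][[][[]][][]][[]]][]]': depth seq [1 2 3 2 3 2 3 2 3 4 3 4 5 4 3 4 3 4 3 2 3 4 3 2 1 2 1 0]
  -> pairs=14 depth=5 groups=1 -> no
String 5 '[[[[[[]]]]]][[][[]]][][][[]]': depth seq [1 2 3 4 5 6 5 4 3 2 1 0 1 2 1 2 3 2 1 0 1 0 1 0 1 2 1 0]
  -> pairs=14 depth=6 groups=5 -> no
String 6 '[][[][][][]][][[][][]][][]': depth seq [1 0 1 2 1 2 1 2 1 2 1 0 1 0 1 2 1 2 1 2 1 0 1 0 1 0]
  -> pairs=13 depth=2 groups=6 -> no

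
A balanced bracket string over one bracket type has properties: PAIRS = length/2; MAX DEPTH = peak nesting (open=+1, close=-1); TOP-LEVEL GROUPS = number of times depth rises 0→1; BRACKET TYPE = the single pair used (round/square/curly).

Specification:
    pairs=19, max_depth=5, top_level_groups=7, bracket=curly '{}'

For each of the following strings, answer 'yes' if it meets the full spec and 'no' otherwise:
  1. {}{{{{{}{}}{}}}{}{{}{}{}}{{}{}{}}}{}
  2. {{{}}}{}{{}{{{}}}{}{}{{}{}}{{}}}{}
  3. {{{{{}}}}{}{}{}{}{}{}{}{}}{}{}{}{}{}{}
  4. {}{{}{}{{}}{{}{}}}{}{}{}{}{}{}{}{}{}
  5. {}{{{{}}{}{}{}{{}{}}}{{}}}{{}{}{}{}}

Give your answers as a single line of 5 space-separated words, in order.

Answer: no no yes no no

Derivation:
String 1 '{}{{{{{}{}}{}}}{}{{}{}{}}{{}{}{}}}{}': depth seq [1 0 1 2 3 4 5 4 5 4 3 4 3 2 1 2 1 2 3 2 3 2 3 2 1 2 3 2 3 2 3 2 1 0 1 0]
  -> pairs=18 depth=5 groups=3 -> no
String 2 '{{{}}}{}{{}{{{}}}{}{}{{}{}}{{}}}{}': depth seq [1 2 3 2 1 0 1 0 1 2 1 2 3 4 3 2 1 2 1 2 1 2 3 2 3 2 1 2 3 2 1 0 1 0]
  -> pairs=17 depth=4 groups=4 -> no
String 3 '{{{{{}}}}{}{}{}{}{}{}{}{}}{}{}{}{}{}{}': depth seq [1 2 3 4 5 4 3 2 1 2 1 2 1 2 1 2 1 2 1 2 1 2 1 2 1 0 1 0 1 0 1 0 1 0 1 0 1 0]
  -> pairs=19 depth=5 groups=7 -> yes
String 4 '{}{{}{}{{}}{{}{}}}{}{}{}{}{}{}{}{}{}': depth seq [1 0 1 2 1 2 1 2 3 2 1 2 3 2 3 2 1 0 1 0 1 0 1 0 1 0 1 0 1 0 1 0 1 0 1 0]
  -> pairs=18 depth=3 groups=11 -> no
String 5 '{}{{{{}}{}{}{}{{}{}}}{{}}}{{}{}{}{}}': depth seq [1 0 1 2 3 4 3 2 3 2 3 2 3 2 3 4 3 4 3 2 1 2 3 2 1 0 1 2 1 2 1 2 1 2 1 0]
  -> pairs=18 depth=4 groups=3 -> no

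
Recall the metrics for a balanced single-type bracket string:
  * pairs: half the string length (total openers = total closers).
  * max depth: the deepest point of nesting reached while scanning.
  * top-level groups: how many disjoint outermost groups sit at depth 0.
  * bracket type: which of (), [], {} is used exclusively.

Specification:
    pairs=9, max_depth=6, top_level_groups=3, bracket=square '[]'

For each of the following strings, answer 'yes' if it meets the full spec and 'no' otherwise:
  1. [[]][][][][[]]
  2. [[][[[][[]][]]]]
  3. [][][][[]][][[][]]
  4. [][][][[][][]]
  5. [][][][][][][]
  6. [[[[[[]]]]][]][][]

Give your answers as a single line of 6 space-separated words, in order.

String 1 '[[]][][][][[]]': depth seq [1 2 1 0 1 0 1 0 1 0 1 2 1 0]
  -> pairs=7 depth=2 groups=5 -> no
String 2 '[[][[[][[]][]]]]': depth seq [1 2 1 2 3 4 3 4 5 4 3 4 3 2 1 0]
  -> pairs=8 depth=5 groups=1 -> no
String 3 '[][][][[]][][[][]]': depth seq [1 0 1 0 1 0 1 2 1 0 1 0 1 2 1 2 1 0]
  -> pairs=9 depth=2 groups=6 -> no
String 4 '[][][][[][][]]': depth seq [1 0 1 0 1 0 1 2 1 2 1 2 1 0]
  -> pairs=7 depth=2 groups=4 -> no
String 5 '[][][][][][][]': depth seq [1 0 1 0 1 0 1 0 1 0 1 0 1 0]
  -> pairs=7 depth=1 groups=7 -> no
String 6 '[[[[[[]]]]][]][][]': depth seq [1 2 3 4 5 6 5 4 3 2 1 2 1 0 1 0 1 0]
  -> pairs=9 depth=6 groups=3 -> yes

Answer: no no no no no yes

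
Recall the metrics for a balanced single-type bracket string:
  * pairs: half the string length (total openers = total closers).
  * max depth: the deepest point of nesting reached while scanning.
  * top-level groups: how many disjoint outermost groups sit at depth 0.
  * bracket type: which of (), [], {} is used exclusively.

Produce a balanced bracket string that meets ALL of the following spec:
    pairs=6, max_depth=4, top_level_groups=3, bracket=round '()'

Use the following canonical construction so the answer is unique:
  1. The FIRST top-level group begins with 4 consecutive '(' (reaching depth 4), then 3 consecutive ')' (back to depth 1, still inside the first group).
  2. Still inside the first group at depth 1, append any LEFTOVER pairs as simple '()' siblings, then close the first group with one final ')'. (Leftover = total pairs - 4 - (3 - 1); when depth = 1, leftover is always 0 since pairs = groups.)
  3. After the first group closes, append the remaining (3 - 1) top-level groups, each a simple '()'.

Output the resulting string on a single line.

Spec: pairs=6 depth=4 groups=3
Leftover pairs = 6 - 4 - (3-1) = 0
First group: deep chain of depth 4 + 0 sibling pairs
Remaining 2 groups: simple '()' each

Answer: (((())))()()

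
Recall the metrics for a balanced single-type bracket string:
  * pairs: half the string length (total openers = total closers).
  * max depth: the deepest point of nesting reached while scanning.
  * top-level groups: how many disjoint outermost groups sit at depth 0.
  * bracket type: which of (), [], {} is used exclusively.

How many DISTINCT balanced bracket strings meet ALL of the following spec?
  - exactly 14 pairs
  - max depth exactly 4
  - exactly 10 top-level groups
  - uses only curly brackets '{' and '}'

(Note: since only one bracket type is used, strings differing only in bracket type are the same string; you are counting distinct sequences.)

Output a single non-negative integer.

Spec: pairs=14 depth=4 groups=10
Count(depth <= 4) = 1690
Count(depth <= 3) = 1550
Count(depth == 4) = 1690 - 1550 = 140

Answer: 140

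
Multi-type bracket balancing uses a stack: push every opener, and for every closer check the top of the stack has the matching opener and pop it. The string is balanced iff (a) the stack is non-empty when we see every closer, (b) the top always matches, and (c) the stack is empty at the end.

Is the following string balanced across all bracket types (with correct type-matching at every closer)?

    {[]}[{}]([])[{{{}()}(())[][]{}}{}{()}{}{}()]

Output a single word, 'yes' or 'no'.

Answer: yes

Derivation:
pos 0: push '{'; stack = {
pos 1: push '['; stack = {[
pos 2: ']' matches '['; pop; stack = {
pos 3: '}' matches '{'; pop; stack = (empty)
pos 4: push '['; stack = [
pos 5: push '{'; stack = [{
pos 6: '}' matches '{'; pop; stack = [
pos 7: ']' matches '['; pop; stack = (empty)
pos 8: push '('; stack = (
pos 9: push '['; stack = ([
pos 10: ']' matches '['; pop; stack = (
pos 11: ')' matches '('; pop; stack = (empty)
pos 12: push '['; stack = [
pos 13: push '{'; stack = [{
pos 14: push '{'; stack = [{{
pos 15: push '{'; stack = [{{{
pos 16: '}' matches '{'; pop; stack = [{{
pos 17: push '('; stack = [{{(
pos 18: ')' matches '('; pop; stack = [{{
pos 19: '}' matches '{'; pop; stack = [{
pos 20: push '('; stack = [{(
pos 21: push '('; stack = [{((
pos 22: ')' matches '('; pop; stack = [{(
pos 23: ')' matches '('; pop; stack = [{
pos 24: push '['; stack = [{[
pos 25: ']' matches '['; pop; stack = [{
pos 26: push '['; stack = [{[
pos 27: ']' matches '['; pop; stack = [{
pos 28: push '{'; stack = [{{
pos 29: '}' matches '{'; pop; stack = [{
pos 30: '}' matches '{'; pop; stack = [
pos 31: push '{'; stack = [{
pos 32: '}' matches '{'; pop; stack = [
pos 33: push '{'; stack = [{
pos 34: push '('; stack = [{(
pos 35: ')' matches '('; pop; stack = [{
pos 36: '}' matches '{'; pop; stack = [
pos 37: push '{'; stack = [{
pos 38: '}' matches '{'; pop; stack = [
pos 39: push '{'; stack = [{
pos 40: '}' matches '{'; pop; stack = [
pos 41: push '('; stack = [(
pos 42: ')' matches '('; pop; stack = [
pos 43: ']' matches '['; pop; stack = (empty)
end: stack empty → VALID
Verdict: properly nested → yes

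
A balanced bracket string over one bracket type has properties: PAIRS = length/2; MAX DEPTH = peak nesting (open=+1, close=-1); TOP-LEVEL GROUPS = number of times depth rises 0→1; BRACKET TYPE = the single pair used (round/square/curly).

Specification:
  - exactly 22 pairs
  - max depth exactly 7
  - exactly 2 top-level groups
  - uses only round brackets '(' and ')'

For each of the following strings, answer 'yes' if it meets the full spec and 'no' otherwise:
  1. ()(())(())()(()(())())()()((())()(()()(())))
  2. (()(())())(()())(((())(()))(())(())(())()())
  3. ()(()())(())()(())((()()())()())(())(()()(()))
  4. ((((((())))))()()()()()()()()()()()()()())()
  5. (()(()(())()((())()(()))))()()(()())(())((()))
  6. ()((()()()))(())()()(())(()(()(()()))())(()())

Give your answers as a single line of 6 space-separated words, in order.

String 1 '()(())(())()(()(())())()()((())()(()()(())))': depth seq [1 0 1 2 1 0 1 2 1 0 1 0 1 2 1 2 3 2 1 2 1 0 1 0 1 0 1 2 3 2 1 2 1 2 3 2 3 2 3 4 3 2 1 0]
  -> pairs=22 depth=4 groups=8 -> no
String 2 '(()(())())(()())(((())(()))(())(())(())()())': depth seq [1 2 1 2 3 2 1 2 1 0 1 2 1 2 1 0 1 2 3 4 3 2 3 4 3 2 1 2 3 2 1 2 3 2 1 2 3 2 1 2 1 2 1 0]
  -> pairs=22 depth=4 groups=3 -> no
String 3 '()(()())(())()(())((()()())()())(())(()()(()))': depth seq [1 0 1 2 1 2 1 0 1 2 1 0 1 0 1 2 1 0 1 2 3 2 3 2 3 2 1 2 1 2 1 0 1 2 1 0 1 2 1 2 1 2 3 2 1 0]
  -> pairs=23 depth=3 groups=8 -> no
String 4 '((((((())))))()()()()()()()()()()()()()())()': depth seq [1 2 3 4 5 6 7 6 5 4 3 2 1 2 1 2 1 2 1 2 1 2 1 2 1 2 1 2 1 2 1 2 1 2 1 2 1 2 1 2 1 0 1 0]
  -> pairs=22 depth=7 groups=2 -> yes
String 5 '(()(()(())()((())()(()))))()()(()())(())((()))': depth seq [1 2 1 2 3 2 3 4 3 2 3 2 3 4 5 4 3 4 3 4 5 4 3 2 1 0 1 0 1 0 1 2 1 2 1 0 1 2 1 0 1 2 3 2 1 0]
  -> pairs=23 depth=5 groups=6 -> no
String 6 '()((()()()))(())()()(())(()(()(()()))())(()())': depth seq [1 0 1 2 3 2 3 2 3 2 1 0 1 2 1 0 1 0 1 0 1 2 1 0 1 2 1 2 3 2 3 4 3 4 3 2 1 2 1 0 1 2 1 2 1 0]
  -> pairs=23 depth=4 groups=8 -> no

Answer: no no no yes no no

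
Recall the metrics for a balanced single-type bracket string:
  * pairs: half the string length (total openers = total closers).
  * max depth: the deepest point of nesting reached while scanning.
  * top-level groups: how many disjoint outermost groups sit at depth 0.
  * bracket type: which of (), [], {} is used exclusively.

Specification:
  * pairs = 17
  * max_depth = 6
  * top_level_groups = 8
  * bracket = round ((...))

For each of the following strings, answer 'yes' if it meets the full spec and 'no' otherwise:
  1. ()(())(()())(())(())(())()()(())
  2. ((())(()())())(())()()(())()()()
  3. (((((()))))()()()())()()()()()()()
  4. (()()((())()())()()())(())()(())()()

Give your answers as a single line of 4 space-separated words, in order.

String 1 '()(())(()())(())(())(())()()(())': depth seq [1 0 1 2 1 0 1 2 1 2 1 0 1 2 1 0 1 2 1 0 1 2 1 0 1 0 1 0 1 2 1 0]
  -> pairs=16 depth=2 groups=9 -> no
String 2 '((())(()())())(())()()(())()()()': depth seq [1 2 3 2 1 2 3 2 3 2 1 2 1 0 1 2 1 0 1 0 1 0 1 2 1 0 1 0 1 0 1 0]
  -> pairs=16 depth=3 groups=8 -> no
String 3 '(((((()))))()()()())()()()()()()()': depth seq [1 2 3 4 5 6 5 4 3 2 1 2 1 2 1 2 1 2 1 0 1 0 1 0 1 0 1 0 1 0 1 0 1 0]
  -> pairs=17 depth=6 groups=8 -> yes
String 4 '(()()((())()())()()())(())()(())()()': depth seq [1 2 1 2 1 2 3 4 3 2 3 2 3 2 1 2 1 2 1 2 1 0 1 2 1 0 1 0 1 2 1 0 1 0 1 0]
  -> pairs=18 depth=4 groups=6 -> no

Answer: no no yes no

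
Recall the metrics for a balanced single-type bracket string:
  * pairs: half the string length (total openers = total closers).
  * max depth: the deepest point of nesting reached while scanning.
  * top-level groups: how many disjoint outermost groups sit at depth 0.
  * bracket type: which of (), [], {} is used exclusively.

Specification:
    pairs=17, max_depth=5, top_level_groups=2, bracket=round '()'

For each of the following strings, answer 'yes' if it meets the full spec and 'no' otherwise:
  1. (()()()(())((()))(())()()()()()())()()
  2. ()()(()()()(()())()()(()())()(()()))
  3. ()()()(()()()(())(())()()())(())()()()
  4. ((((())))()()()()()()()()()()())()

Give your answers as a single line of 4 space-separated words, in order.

String 1 '(()()()(())((()))(())()()()()()())()()': depth seq [1 2 1 2 1 2 1 2 3 2 1 2 3 4 3 2 1 2 3 2 1 2 1 2 1 2 1 2 1 2 1 2 1 0 1 0 1 0]
  -> pairs=19 depth=4 groups=3 -> no
String 2 '()()(()()()(()())()()(()())()(()()))': depth seq [1 0 1 0 1 2 1 2 1 2 1 2 3 2 3 2 1 2 1 2 1 2 3 2 3 2 1 2 1 2 3 2 3 2 1 0]
  -> pairs=18 depth=3 groups=3 -> no
String 3 '()()()(()()()(())(())()()())(())()()()': depth seq [1 0 1 0 1 0 1 2 1 2 1 2 1 2 3 2 1 2 3 2 1 2 1 2 1 2 1 0 1 2 1 0 1 0 1 0 1 0]
  -> pairs=19 depth=3 groups=8 -> no
String 4 '((((())))()()()()()()()()()()())()': depth seq [1 2 3 4 5 4 3 2 1 2 1 2 1 2 1 2 1 2 1 2 1 2 1 2 1 2 1 2 1 2 1 0 1 0]
  -> pairs=17 depth=5 groups=2 -> yes

Answer: no no no yes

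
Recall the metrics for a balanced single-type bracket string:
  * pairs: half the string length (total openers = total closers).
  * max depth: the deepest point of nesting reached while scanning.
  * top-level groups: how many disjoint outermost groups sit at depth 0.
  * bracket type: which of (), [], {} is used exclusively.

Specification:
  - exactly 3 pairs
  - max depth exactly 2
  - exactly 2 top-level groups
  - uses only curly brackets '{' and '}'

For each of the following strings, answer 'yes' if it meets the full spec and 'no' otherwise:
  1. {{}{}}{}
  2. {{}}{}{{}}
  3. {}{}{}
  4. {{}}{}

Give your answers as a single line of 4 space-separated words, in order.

String 1 '{{}{}}{}': depth seq [1 2 1 2 1 0 1 0]
  -> pairs=4 depth=2 groups=2 -> no
String 2 '{{}}{}{{}}': depth seq [1 2 1 0 1 0 1 2 1 0]
  -> pairs=5 depth=2 groups=3 -> no
String 3 '{}{}{}': depth seq [1 0 1 0 1 0]
  -> pairs=3 depth=1 groups=3 -> no
String 4 '{{}}{}': depth seq [1 2 1 0 1 0]
  -> pairs=3 depth=2 groups=2 -> yes

Answer: no no no yes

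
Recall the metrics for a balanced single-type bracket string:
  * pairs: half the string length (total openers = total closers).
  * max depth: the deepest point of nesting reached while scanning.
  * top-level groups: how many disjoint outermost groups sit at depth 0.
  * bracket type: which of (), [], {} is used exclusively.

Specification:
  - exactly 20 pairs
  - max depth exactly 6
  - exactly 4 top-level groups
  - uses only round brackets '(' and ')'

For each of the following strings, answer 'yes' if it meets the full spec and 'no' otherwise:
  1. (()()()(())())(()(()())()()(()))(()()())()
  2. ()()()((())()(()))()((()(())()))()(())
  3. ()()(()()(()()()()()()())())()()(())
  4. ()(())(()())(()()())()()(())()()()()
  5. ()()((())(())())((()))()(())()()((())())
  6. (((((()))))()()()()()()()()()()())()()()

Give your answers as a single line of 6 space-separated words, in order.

String 1 '(()()()(())())(()(()())()()(()))(()()())()': depth seq [1 2 1 2 1 2 1 2 3 2 1 2 1 0 1 2 1 2 3 2 3 2 1 2 1 2 1 2 3 2 1 0 1 2 1 2 1 2 1 0 1 0]
  -> pairs=21 depth=3 groups=4 -> no
String 2 '()()()((())()(()))()((()(())()))()(())': depth seq [1 0 1 0 1 0 1 2 3 2 1 2 1 2 3 2 1 0 1 0 1 2 3 2 3 4 3 2 3 2 1 0 1 0 1 2 1 0]
  -> pairs=19 depth=4 groups=8 -> no
String 3 '()()(()()(()()()()()()())())()()(())': depth seq [1 0 1 0 1 2 1 2 1 2 3 2 3 2 3 2 3 2 3 2 3 2 3 2 1 2 1 0 1 0 1 0 1 2 1 0]
  -> pairs=18 depth=3 groups=6 -> no
String 4 '()(())(()())(()()())()()(())()()()()': depth seq [1 0 1 2 1 0 1 2 1 2 1 0 1 2 1 2 1 2 1 0 1 0 1 0 1 2 1 0 1 0 1 0 1 0 1 0]
  -> pairs=18 depth=2 groups=11 -> no
String 5 '()()((())(())())((()))()(())()()((())())': depth seq [1 0 1 0 1 2 3 2 1 2 3 2 1 2 1 0 1 2 3 2 1 0 1 0 1 2 1 0 1 0 1 0 1 2 3 2 1 2 1 0]
  -> pairs=20 depth=3 groups=9 -> no
String 6 '(((((()))))()()()()()()()()()()())()()()': depth seq [1 2 3 4 5 6 5 4 3 2 1 2 1 2 1 2 1 2 1 2 1 2 1 2 1 2 1 2 1 2 1 2 1 0 1 0 1 0 1 0]
  -> pairs=20 depth=6 groups=4 -> yes

Answer: no no no no no yes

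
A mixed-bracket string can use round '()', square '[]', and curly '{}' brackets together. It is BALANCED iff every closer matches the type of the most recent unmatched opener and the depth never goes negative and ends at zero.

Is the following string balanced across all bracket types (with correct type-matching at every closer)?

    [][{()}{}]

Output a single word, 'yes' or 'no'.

Answer: yes

Derivation:
pos 0: push '['; stack = [
pos 1: ']' matches '['; pop; stack = (empty)
pos 2: push '['; stack = [
pos 3: push '{'; stack = [{
pos 4: push '('; stack = [{(
pos 5: ')' matches '('; pop; stack = [{
pos 6: '}' matches '{'; pop; stack = [
pos 7: push '{'; stack = [{
pos 8: '}' matches '{'; pop; stack = [
pos 9: ']' matches '['; pop; stack = (empty)
end: stack empty → VALID
Verdict: properly nested → yes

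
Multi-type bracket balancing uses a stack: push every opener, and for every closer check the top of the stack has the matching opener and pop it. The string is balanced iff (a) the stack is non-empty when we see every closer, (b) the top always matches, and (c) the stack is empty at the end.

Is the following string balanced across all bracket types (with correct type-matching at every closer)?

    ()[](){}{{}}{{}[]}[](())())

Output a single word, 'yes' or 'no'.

Answer: no

Derivation:
pos 0: push '('; stack = (
pos 1: ')' matches '('; pop; stack = (empty)
pos 2: push '['; stack = [
pos 3: ']' matches '['; pop; stack = (empty)
pos 4: push '('; stack = (
pos 5: ')' matches '('; pop; stack = (empty)
pos 6: push '{'; stack = {
pos 7: '}' matches '{'; pop; stack = (empty)
pos 8: push '{'; stack = {
pos 9: push '{'; stack = {{
pos 10: '}' matches '{'; pop; stack = {
pos 11: '}' matches '{'; pop; stack = (empty)
pos 12: push '{'; stack = {
pos 13: push '{'; stack = {{
pos 14: '}' matches '{'; pop; stack = {
pos 15: push '['; stack = {[
pos 16: ']' matches '['; pop; stack = {
pos 17: '}' matches '{'; pop; stack = (empty)
pos 18: push '['; stack = [
pos 19: ']' matches '['; pop; stack = (empty)
pos 20: push '('; stack = (
pos 21: push '('; stack = ((
pos 22: ')' matches '('; pop; stack = (
pos 23: ')' matches '('; pop; stack = (empty)
pos 24: push '('; stack = (
pos 25: ')' matches '('; pop; stack = (empty)
pos 26: saw closer ')' but stack is empty → INVALID
Verdict: unmatched closer ')' at position 26 → no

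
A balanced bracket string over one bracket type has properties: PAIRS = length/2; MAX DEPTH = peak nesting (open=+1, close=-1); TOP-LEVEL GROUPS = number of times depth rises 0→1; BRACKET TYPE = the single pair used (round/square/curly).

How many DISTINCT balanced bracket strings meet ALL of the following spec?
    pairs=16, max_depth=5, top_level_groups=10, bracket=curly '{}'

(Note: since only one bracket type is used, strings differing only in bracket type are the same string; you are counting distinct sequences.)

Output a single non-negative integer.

Spec: pairs=16 depth=5 groups=10
Count(depth <= 5) = 33725
Count(depth <= 4) = 32225
Count(depth == 5) = 33725 - 32225 = 1500

Answer: 1500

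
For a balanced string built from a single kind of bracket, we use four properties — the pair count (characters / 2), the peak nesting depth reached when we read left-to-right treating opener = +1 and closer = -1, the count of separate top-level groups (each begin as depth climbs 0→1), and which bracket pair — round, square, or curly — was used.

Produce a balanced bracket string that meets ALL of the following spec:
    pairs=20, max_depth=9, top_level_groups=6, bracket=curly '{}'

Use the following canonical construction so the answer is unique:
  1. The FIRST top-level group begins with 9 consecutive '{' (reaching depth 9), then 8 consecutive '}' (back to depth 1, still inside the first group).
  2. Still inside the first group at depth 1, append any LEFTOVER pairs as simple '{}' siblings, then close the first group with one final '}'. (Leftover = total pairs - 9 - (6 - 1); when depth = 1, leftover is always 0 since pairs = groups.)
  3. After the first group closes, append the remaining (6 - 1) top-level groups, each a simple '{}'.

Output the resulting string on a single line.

Answer: {{{{{{{{{}}}}}}}}{}{}{}{}{}{}}{}{}{}{}{}

Derivation:
Spec: pairs=20 depth=9 groups=6
Leftover pairs = 20 - 9 - (6-1) = 6
First group: deep chain of depth 9 + 6 sibling pairs
Remaining 5 groups: simple '{}' each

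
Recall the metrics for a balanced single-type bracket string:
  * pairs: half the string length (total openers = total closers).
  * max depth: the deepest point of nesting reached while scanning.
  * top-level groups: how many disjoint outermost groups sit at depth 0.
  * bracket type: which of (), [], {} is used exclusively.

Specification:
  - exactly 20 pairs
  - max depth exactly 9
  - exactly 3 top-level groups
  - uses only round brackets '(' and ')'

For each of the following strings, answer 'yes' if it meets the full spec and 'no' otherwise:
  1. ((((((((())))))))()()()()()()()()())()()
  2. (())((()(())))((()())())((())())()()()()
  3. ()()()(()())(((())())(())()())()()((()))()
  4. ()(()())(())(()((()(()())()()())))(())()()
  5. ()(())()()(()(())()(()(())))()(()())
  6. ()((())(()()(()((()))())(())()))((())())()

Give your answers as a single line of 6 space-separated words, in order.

Answer: yes no no no no no

Derivation:
String 1 '((((((((())))))))()()()()()()()()())()()': depth seq [1 2 3 4 5 6 7 8 9 8 7 6 5 4 3 2 1 2 1 2 1 2 1 2 1 2 1 2 1 2 1 2 1 2 1 0 1 0 1 0]
  -> pairs=20 depth=9 groups=3 -> yes
String 2 '(())((()(())))((()())())((())())()()()()': depth seq [1 2 1 0 1 2 3 2 3 4 3 2 1 0 1 2 3 2 3 2 1 2 1 0 1 2 3 2 1 2 1 0 1 0 1 0 1 0 1 0]
  -> pairs=20 depth=4 groups=8 -> no
String 3 '()()()(()())(((())())(())()())()()((()))()': depth seq [1 0 1 0 1 0 1 2 1 2 1 0 1 2 3 4 3 2 3 2 1 2 3 2 1 2 1 2 1 0 1 0 1 0 1 2 3 2 1 0 1 0]
  -> pairs=21 depth=4 groups=9 -> no
String 4 '()(()())(())(()((()(()())()()())))(())()()': depth seq [1 0 1 2 1 2 1 0 1 2 1 0 1 2 1 2 3 4 3 4 5 4 5 4 3 4 3 4 3 4 3 2 1 0 1 2 1 0 1 0 1 0]
  -> pairs=21 depth=5 groups=7 -> no
String 5 '()(())()()(()(())()(()(())))()(()())': depth seq [1 0 1 2 1 0 1 0 1 0 1 2 1 2 3 2 1 2 1 2 3 2 3 4 3 2 1 0 1 0 1 2 1 2 1 0]
  -> pairs=18 depth=4 groups=7 -> no
String 6 '()((())(()()(()((()))())(())()))((())())()': depth seq [1 0 1 2 3 2 1 2 3 2 3 2 3 4 3 4 5 6 5 4 3 4 3 2 3 4 3 2 3 2 1 0 1 2 3 2 1 2 1 0 1 0]
  -> pairs=21 depth=6 groups=4 -> no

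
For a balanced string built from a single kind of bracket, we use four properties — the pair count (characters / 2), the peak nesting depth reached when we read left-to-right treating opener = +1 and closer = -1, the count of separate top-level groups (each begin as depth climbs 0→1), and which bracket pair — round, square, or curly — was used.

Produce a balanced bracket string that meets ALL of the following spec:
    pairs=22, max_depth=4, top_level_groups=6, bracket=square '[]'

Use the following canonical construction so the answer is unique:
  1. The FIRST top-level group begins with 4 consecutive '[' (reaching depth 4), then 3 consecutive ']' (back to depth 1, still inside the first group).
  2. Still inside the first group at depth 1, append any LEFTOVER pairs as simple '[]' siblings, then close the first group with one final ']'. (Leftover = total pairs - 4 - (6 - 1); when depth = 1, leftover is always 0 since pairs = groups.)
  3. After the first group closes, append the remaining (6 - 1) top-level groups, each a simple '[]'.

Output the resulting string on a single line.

Answer: [[[[]]][][][][][][][][][][][][][]][][][][][]

Derivation:
Spec: pairs=22 depth=4 groups=6
Leftover pairs = 22 - 4 - (6-1) = 13
First group: deep chain of depth 4 + 13 sibling pairs
Remaining 5 groups: simple '[]' each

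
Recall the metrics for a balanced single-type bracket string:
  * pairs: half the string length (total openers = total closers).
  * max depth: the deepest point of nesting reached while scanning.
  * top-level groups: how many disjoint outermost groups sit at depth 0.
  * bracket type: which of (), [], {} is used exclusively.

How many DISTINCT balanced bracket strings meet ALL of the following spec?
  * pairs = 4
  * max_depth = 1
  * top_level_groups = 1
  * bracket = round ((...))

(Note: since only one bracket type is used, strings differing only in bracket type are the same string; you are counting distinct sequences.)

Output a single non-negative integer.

Spec: pairs=4 depth=1 groups=1
Count(depth <= 1) = 0
Count(depth <= 0) = 0
Count(depth == 1) = 0 - 0 = 0

Answer: 0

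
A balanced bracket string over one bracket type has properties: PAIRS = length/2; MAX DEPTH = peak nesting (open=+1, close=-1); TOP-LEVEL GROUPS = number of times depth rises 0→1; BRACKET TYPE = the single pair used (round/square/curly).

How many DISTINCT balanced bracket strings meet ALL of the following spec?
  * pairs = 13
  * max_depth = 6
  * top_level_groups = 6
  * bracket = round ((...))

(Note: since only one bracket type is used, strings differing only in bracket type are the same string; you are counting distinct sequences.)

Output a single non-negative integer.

Answer: 702

Derivation:
Spec: pairs=13 depth=6 groups=6
Count(depth <= 6) = 23154
Count(depth <= 5) = 22452
Count(depth == 6) = 23154 - 22452 = 702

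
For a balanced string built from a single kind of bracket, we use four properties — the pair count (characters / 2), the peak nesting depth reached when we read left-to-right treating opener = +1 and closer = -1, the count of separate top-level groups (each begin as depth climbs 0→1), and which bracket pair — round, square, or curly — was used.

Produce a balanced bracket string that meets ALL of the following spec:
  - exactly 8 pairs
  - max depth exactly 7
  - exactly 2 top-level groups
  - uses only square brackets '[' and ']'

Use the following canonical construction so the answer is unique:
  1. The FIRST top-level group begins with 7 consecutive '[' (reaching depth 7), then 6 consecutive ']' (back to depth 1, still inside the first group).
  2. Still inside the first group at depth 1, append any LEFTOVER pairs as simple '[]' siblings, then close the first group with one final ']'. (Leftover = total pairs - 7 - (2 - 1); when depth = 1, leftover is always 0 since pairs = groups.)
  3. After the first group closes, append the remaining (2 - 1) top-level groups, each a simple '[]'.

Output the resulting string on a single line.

Answer: [[[[[[[]]]]]]][]

Derivation:
Spec: pairs=8 depth=7 groups=2
Leftover pairs = 8 - 7 - (2-1) = 0
First group: deep chain of depth 7 + 0 sibling pairs
Remaining 1 groups: simple '[]' each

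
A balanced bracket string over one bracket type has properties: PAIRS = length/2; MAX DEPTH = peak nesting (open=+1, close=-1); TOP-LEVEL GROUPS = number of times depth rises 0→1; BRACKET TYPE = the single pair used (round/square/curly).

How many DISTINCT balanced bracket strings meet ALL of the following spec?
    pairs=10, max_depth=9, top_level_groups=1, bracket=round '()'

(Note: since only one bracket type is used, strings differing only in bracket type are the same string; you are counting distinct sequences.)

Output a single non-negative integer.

Answer: 15

Derivation:
Spec: pairs=10 depth=9 groups=1
Count(depth <= 9) = 4861
Count(depth <= 8) = 4846
Count(depth == 9) = 4861 - 4846 = 15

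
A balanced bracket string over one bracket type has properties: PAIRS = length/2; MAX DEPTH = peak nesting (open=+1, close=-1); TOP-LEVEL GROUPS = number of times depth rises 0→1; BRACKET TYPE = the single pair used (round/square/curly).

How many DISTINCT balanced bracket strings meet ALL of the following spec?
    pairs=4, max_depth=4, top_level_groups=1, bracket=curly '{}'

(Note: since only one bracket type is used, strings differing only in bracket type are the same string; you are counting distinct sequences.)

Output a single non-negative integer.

Spec: pairs=4 depth=4 groups=1
Count(depth <= 4) = 5
Count(depth <= 3) = 4
Count(depth == 4) = 5 - 4 = 1

Answer: 1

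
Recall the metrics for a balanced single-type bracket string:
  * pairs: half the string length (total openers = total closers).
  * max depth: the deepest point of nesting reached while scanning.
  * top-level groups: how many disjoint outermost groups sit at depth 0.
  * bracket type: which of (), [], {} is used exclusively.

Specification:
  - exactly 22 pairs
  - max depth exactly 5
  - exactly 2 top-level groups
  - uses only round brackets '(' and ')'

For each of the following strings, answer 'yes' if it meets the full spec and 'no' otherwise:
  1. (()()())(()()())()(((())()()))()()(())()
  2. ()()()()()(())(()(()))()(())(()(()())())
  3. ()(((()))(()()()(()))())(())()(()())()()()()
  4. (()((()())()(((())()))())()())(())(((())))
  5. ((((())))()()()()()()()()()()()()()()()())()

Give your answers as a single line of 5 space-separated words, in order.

Answer: no no no no yes

Derivation:
String 1 '(()()())(()()())()(((())()()))()()(())()': depth seq [1 2 1 2 1 2 1 0 1 2 1 2 1 2 1 0 1 0 1 2 3 4 3 2 3 2 3 2 1 0 1 0 1 0 1 2 1 0 1 0]
  -> pairs=20 depth=4 groups=8 -> no
String 2 '()()()()()(())(()(()))()(())(()(()())())': depth seq [1 0 1 0 1 0 1 0 1 0 1 2 1 0 1 2 1 2 3 2 1 0 1 0 1 2 1 0 1 2 1 2 3 2 3 2 1 2 1 0]
  -> pairs=20 depth=3 groups=10 -> no
String 3 '()(((()))(()()()(()))())(())()(()())()()()()': depth seq [1 0 1 2 3 4 3 2 1 2 3 2 3 2 3 2 3 4 3 2 1 2 1 0 1 2 1 0 1 0 1 2 1 2 1 0 1 0 1 0 1 0 1 0]
  -> pairs=22 depth=4 groups=9 -> no
String 4 '(()((()())()(((())()))())()())(())(((())))': depth seq [1 2 1 2 3 4 3 4 3 2 3 2 3 4 5 6 5 4 5 4 3 2 3 2 1 2 1 2 1 0 1 2 1 0 1 2 3 4 3 2 1 0]
  -> pairs=21 depth=6 groups=3 -> no
String 5 '((((())))()()()()()()()()()()()()()()()())()': depth seq [1 2 3 4 5 4 3 2 1 2 1 2 1 2 1 2 1 2 1 2 1 2 1 2 1 2 1 2 1 2 1 2 1 2 1 2 1 2 1 2 1 0 1 0]
  -> pairs=22 depth=5 groups=2 -> yes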